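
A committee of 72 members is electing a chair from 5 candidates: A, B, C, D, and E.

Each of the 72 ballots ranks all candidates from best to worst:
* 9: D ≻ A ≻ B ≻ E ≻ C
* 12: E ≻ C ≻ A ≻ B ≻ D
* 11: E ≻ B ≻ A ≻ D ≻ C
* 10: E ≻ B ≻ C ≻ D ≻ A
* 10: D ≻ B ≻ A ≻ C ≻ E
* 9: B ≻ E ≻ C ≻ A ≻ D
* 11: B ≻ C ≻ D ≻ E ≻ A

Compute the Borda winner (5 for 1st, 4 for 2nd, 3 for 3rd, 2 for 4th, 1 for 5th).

B

A: 9×4 + 12×3 + 11×3 + 10×1 + 10×3 + 9×2 + 11×1 = 174
B: 9×3 + 12×2 + 11×4 + 10×4 + 10×4 + 9×5 + 11×5 = 275
C: 9×1 + 12×4 + 11×1 + 10×3 + 10×2 + 9×3 + 11×4 = 189
D: 9×5 + 12×1 + 11×2 + 10×2 + 10×5 + 9×1 + 11×3 = 191
E: 9×2 + 12×5 + 11×5 + 10×5 + 10×1 + 9×4 + 11×2 = 251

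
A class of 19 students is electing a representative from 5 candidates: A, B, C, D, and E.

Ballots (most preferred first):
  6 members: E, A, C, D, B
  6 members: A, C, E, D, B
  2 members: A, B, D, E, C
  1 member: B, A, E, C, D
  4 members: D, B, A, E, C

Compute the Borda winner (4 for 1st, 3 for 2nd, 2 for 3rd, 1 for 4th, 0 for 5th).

A: 6×3 + 6×4 + 2×4 + 1×3 + 4×2 = 61
B: 6×0 + 6×0 + 2×3 + 1×4 + 4×3 = 22
C: 6×2 + 6×3 + 2×0 + 1×1 + 4×0 = 31
D: 6×1 + 6×1 + 2×2 + 1×0 + 4×4 = 32
E: 6×4 + 6×2 + 2×1 + 1×2 + 4×1 = 44

A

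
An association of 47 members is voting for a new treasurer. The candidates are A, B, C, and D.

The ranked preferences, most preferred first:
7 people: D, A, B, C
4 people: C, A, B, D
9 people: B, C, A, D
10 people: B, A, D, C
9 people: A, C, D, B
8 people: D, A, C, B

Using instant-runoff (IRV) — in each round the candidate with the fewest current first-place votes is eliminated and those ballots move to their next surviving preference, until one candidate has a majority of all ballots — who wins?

Round 1: A 9, B 19, C 4, D 15. C eliminated.
Round 2: A 13, B 19, D 15. A eliminated.
Round 3: B 23, D 24. D has a majority (≥24).

D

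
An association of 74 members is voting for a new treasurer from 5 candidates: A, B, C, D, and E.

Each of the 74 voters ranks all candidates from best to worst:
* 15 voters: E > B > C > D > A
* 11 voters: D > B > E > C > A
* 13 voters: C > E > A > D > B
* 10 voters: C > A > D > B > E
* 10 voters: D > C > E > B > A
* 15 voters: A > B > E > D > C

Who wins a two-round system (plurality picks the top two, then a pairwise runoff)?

C

Round 1 first-place votes: A 15, B 0, C 23, D 21, E 15. C and D advance.
Runoff: C is ranked above D on 38 ballots, D above C on 36.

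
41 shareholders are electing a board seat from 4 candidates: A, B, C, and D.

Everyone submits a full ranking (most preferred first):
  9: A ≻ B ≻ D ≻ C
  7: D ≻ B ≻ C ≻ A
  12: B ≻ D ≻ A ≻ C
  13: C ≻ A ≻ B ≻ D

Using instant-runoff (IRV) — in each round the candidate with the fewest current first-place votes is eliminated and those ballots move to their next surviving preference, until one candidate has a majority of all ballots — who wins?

Round 1: A 9, B 12, C 13, D 7. D eliminated.
Round 2: A 9, B 19, C 13. A eliminated.
Round 3: B 28, C 13. B has a majority (≥21).

B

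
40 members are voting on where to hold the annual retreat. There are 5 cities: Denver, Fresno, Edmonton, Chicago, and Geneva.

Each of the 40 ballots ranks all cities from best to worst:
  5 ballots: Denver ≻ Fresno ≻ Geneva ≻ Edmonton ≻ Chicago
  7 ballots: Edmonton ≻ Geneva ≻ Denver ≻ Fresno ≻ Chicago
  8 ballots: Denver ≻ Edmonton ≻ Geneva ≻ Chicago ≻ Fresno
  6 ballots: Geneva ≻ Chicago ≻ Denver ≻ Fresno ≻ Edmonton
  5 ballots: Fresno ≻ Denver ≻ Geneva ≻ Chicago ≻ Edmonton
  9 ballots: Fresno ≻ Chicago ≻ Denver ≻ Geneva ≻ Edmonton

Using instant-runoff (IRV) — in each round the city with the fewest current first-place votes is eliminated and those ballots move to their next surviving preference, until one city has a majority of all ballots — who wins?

Round 1: Denver 13, Fresno 14, Edmonton 7, Chicago 0, Geneva 6. Chicago eliminated.
Round 2: Denver 13, Fresno 14, Edmonton 7, Geneva 6. Geneva eliminated.
Round 3: Denver 19, Fresno 14, Edmonton 7. Edmonton eliminated.
Round 4: Denver 26, Fresno 14. Denver has a majority (≥21).

Denver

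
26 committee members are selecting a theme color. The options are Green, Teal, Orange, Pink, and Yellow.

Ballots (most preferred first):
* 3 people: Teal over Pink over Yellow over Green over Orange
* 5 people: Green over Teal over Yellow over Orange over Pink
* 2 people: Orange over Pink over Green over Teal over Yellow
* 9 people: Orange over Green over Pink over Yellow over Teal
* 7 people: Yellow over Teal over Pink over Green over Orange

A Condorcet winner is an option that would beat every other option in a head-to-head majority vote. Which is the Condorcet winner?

Green vs Teal: 16–10
Green vs Orange: 15–11
Green vs Pink: 14–12
Green vs Yellow: 16–10
Green beats every other option.

Green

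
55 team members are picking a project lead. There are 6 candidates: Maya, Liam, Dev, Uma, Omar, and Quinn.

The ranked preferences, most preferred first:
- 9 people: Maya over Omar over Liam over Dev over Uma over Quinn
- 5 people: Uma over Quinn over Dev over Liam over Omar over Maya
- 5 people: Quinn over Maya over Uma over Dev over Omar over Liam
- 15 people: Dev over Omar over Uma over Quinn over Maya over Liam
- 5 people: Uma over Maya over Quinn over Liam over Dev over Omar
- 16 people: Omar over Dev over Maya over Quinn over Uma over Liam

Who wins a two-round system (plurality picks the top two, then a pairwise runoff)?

Round 1 first-place votes: Maya 9, Liam 0, Dev 15, Uma 10, Omar 16, Quinn 5. Omar and Dev advance.
Runoff: Omar is ranked above Dev on 25 ballots, Dev above Omar on 30.

Dev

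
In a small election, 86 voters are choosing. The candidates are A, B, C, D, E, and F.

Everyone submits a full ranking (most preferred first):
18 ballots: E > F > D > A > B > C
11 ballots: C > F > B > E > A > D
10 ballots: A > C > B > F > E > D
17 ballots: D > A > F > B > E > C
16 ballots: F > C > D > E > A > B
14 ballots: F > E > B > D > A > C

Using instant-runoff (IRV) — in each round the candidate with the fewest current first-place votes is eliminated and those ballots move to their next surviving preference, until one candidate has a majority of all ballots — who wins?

F

Round 1: A 10, B 0, C 11, D 17, E 18, F 30. B eliminated.
Round 2: A 10, C 11, D 17, E 18, F 30. A eliminated.
Round 3: C 21, D 17, E 18, F 30. D eliminated.
Round 4: C 21, E 18, F 47. F has a majority (≥44).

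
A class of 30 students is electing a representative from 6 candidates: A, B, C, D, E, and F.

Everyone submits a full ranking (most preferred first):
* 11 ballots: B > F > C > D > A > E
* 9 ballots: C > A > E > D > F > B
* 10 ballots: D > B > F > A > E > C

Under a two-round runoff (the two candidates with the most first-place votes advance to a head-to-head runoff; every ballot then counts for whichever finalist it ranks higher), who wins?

Round 1 first-place votes: A 0, B 11, C 9, D 10, E 0, F 0. B and D advance.
Runoff: B is ranked above D on 11 ballots, D above B on 19.

D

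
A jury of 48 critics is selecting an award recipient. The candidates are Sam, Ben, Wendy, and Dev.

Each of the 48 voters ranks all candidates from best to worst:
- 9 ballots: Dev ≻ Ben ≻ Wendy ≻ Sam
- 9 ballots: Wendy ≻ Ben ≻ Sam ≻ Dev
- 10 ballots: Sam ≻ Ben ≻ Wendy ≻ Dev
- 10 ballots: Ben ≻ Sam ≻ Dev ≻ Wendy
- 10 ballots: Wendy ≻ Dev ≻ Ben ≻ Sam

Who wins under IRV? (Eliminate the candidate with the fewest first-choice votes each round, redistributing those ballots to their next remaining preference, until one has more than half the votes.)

Ben

Round 1: Sam 10, Ben 10, Wendy 19, Dev 9. Dev eliminated.
Round 2: Sam 10, Ben 19, Wendy 19. Sam eliminated.
Round 3: Ben 29, Wendy 19. Ben has a majority (≥25).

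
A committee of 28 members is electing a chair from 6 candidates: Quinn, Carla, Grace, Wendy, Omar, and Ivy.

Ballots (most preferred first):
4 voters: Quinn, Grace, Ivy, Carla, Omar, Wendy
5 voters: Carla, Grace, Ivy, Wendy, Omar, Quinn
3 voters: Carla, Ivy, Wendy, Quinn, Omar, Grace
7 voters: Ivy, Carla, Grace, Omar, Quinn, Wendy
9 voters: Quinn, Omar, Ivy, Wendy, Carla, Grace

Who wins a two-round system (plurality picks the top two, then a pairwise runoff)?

Carla

Round 1 first-place votes: Quinn 13, Carla 8, Grace 0, Wendy 0, Omar 0, Ivy 7. Quinn and Carla advance.
Runoff: Quinn is ranked above Carla on 13 ballots, Carla above Quinn on 15.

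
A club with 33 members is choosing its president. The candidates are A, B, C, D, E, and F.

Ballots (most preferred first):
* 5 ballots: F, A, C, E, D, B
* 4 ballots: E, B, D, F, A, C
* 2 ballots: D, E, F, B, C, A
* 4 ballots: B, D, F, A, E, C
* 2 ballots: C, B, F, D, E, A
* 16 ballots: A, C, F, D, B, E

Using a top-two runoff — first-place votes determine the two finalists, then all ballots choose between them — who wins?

F

Round 1 first-place votes: A 16, B 4, C 2, D 2, E 4, F 5. A and F advance.
Runoff: A is ranked above F on 16 ballots, F above A on 17.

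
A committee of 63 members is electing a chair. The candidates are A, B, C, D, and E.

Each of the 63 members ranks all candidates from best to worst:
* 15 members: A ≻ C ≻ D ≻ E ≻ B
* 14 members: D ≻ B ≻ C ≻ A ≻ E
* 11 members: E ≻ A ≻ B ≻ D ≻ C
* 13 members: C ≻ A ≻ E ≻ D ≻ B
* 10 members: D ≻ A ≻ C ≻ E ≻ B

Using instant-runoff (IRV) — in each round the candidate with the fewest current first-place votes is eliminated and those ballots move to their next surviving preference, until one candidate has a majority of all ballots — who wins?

Round 1: A 15, B 0, C 13, D 24, E 11. B eliminated.
Round 2: A 15, C 13, D 24, E 11. E eliminated.
Round 3: A 26, C 13, D 24. C eliminated.
Round 4: A 39, D 24. A has a majority (≥32).

A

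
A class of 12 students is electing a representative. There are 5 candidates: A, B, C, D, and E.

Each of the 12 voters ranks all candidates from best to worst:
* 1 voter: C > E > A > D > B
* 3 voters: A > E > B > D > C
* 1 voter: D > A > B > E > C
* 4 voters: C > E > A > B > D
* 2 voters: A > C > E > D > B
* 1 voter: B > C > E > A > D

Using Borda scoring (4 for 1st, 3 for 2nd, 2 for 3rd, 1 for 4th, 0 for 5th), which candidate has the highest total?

A

A: 1×2 + 3×4 + 1×3 + 4×2 + 2×4 + 1×1 = 34
B: 1×0 + 3×2 + 1×2 + 4×1 + 2×0 + 1×4 = 16
C: 1×4 + 3×0 + 1×0 + 4×4 + 2×3 + 1×3 = 29
D: 1×1 + 3×1 + 1×4 + 4×0 + 2×1 + 1×0 = 10
E: 1×3 + 3×3 + 1×1 + 4×3 + 2×2 + 1×2 = 31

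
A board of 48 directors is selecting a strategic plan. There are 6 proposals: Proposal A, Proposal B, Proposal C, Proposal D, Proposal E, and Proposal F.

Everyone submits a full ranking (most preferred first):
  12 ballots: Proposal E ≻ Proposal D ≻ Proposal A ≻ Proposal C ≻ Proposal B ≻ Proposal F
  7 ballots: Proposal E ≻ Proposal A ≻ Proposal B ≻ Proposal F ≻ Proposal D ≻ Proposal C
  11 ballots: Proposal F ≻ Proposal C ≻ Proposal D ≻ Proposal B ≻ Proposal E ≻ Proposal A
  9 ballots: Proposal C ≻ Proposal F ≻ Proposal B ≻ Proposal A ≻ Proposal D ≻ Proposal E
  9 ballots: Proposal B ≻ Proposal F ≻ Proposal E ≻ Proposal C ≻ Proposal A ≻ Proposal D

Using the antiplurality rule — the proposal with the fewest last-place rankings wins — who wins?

Proposal B

Last-place votes: Proposal A 11, Proposal B 0, Proposal C 7, Proposal D 9, Proposal E 9, Proposal F 12.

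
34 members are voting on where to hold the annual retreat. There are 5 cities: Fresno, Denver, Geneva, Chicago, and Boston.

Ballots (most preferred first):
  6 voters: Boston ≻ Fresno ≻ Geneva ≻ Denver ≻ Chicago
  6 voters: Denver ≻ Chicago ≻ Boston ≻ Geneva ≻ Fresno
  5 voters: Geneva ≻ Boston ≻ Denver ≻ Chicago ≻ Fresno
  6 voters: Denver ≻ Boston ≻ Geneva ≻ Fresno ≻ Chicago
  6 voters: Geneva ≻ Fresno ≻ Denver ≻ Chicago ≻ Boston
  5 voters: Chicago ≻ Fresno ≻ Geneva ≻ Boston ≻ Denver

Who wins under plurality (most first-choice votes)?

Denver

First-place votes: Fresno 0, Denver 12, Geneva 11, Chicago 5, Boston 6.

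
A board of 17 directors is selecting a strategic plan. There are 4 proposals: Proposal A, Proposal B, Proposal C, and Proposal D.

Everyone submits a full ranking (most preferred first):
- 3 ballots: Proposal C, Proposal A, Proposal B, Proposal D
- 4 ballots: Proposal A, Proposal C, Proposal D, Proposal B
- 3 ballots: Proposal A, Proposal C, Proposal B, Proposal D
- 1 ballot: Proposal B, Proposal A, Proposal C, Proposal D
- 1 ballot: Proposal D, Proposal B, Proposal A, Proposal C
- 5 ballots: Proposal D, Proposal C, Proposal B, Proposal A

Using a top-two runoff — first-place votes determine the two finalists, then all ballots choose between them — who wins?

Proposal A

Round 1 first-place votes: Proposal A 7, Proposal B 1, Proposal C 3, Proposal D 6. Proposal A and Proposal D advance.
Runoff: Proposal A is ranked above Proposal D on 11 ballots, Proposal D above Proposal A on 6.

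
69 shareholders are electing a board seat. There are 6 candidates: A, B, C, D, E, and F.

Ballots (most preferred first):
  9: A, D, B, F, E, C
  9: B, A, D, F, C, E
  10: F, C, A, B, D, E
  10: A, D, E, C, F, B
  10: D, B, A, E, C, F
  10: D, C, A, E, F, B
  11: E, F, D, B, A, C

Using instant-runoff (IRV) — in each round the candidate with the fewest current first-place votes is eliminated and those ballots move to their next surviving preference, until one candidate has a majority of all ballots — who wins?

A

Round 1: A 19, B 9, C 0, D 20, E 11, F 10. C eliminated.
Round 2: A 19, B 9, D 20, E 11, F 10. B eliminated.
Round 3: A 28, D 20, E 11, F 10. F eliminated.
Round 4: A 38, D 20, E 11. A has a majority (≥35).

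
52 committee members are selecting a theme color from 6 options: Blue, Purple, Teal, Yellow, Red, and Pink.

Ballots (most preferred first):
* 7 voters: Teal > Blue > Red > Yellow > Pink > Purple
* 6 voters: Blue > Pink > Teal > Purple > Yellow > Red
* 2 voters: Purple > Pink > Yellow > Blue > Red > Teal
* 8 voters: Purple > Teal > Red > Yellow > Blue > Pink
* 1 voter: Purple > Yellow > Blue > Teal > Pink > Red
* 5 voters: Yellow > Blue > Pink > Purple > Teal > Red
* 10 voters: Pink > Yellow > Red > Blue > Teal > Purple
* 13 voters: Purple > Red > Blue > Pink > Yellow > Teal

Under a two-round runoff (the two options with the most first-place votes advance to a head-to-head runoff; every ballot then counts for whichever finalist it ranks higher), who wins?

Round 1 first-place votes: Blue 6, Purple 24, Teal 7, Yellow 5, Red 0, Pink 10. Purple and Pink advance.
Runoff: Purple is ranked above Pink on 24 ballots, Pink above Purple on 28.

Pink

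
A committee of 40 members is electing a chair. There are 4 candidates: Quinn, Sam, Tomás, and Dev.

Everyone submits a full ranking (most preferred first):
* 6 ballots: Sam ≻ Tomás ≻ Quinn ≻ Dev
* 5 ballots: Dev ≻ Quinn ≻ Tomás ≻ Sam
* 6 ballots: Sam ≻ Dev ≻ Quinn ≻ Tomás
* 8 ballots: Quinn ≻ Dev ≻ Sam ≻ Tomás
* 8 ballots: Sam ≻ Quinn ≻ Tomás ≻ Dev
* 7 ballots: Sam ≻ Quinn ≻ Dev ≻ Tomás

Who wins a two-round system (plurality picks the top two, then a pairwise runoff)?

Sam

Round 1 first-place votes: Quinn 8, Sam 27, Tomás 0, Dev 5. Sam and Quinn advance.
Runoff: Sam is ranked above Quinn on 27 ballots, Quinn above Sam on 13.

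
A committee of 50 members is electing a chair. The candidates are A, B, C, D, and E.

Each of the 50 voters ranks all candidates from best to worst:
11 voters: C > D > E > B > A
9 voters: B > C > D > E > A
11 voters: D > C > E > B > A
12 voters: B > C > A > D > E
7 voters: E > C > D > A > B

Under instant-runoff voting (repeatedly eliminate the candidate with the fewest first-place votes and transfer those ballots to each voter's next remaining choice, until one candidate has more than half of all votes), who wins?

C

Round 1: A 0, B 21, C 11, D 11, E 7. A eliminated.
Round 2: B 21, C 11, D 11, E 7. E eliminated.
Round 3: B 21, C 18, D 11. D eliminated.
Round 4: B 21, C 29. C has a majority (≥26).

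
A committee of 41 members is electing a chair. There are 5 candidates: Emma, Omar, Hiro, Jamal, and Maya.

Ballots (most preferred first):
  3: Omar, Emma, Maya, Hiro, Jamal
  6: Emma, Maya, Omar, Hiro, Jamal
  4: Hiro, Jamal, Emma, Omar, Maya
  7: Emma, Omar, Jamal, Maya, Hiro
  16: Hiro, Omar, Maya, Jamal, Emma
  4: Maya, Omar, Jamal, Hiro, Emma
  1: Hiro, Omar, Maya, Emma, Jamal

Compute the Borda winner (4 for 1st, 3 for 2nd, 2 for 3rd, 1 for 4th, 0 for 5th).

Omar

Emma: 3×3 + 6×4 + 4×2 + 7×4 + 16×0 + 4×0 + 1×1 = 70
Omar: 3×4 + 6×2 + 4×1 + 7×3 + 16×3 + 4×3 + 1×3 = 112
Hiro: 3×1 + 6×1 + 4×4 + 7×0 + 16×4 + 4×1 + 1×4 = 97
Jamal: 3×0 + 6×0 + 4×3 + 7×2 + 16×1 + 4×2 + 1×0 = 50
Maya: 3×2 + 6×3 + 4×0 + 7×1 + 16×2 + 4×4 + 1×2 = 81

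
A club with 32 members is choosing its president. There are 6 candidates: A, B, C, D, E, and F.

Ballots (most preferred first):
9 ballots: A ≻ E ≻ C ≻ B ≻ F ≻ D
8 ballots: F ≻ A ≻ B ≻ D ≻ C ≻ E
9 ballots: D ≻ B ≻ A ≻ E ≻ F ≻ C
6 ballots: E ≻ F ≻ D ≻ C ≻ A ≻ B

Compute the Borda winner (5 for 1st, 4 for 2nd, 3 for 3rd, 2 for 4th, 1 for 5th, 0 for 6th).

A

A: 9×5 + 8×4 + 9×3 + 6×1 = 110
B: 9×2 + 8×3 + 9×4 + 6×0 = 78
C: 9×3 + 8×1 + 9×0 + 6×2 = 47
D: 9×0 + 8×2 + 9×5 + 6×3 = 79
E: 9×4 + 8×0 + 9×2 + 6×5 = 84
F: 9×1 + 8×5 + 9×1 + 6×4 = 82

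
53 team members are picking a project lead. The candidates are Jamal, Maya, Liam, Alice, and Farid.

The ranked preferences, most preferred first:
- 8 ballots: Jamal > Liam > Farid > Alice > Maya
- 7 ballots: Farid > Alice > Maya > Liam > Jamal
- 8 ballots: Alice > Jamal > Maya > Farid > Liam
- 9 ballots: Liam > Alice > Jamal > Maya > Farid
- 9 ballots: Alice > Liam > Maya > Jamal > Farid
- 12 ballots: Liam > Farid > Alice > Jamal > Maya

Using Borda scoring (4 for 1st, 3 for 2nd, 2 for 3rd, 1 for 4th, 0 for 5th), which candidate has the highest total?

Alice

Jamal: 8×4 + 7×0 + 8×3 + 9×2 + 9×1 + 12×1 = 95
Maya: 8×0 + 7×2 + 8×2 + 9×1 + 9×2 + 12×0 = 57
Liam: 8×3 + 7×1 + 8×0 + 9×4 + 9×3 + 12×4 = 142
Alice: 8×1 + 7×3 + 8×4 + 9×3 + 9×4 + 12×2 = 148
Farid: 8×2 + 7×4 + 8×1 + 9×0 + 9×0 + 12×3 = 88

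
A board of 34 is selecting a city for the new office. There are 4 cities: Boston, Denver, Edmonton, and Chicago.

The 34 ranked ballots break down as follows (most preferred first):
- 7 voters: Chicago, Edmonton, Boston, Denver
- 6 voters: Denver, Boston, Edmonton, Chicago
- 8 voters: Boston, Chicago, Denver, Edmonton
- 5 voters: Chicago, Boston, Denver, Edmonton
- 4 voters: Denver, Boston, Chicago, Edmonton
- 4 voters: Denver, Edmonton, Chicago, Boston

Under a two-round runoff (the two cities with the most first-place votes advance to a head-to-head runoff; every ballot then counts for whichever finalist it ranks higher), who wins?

Round 1 first-place votes: Boston 8, Denver 14, Edmonton 0, Chicago 12. Denver and Chicago advance.
Runoff: Denver is ranked above Chicago on 14 ballots, Chicago above Denver on 20.

Chicago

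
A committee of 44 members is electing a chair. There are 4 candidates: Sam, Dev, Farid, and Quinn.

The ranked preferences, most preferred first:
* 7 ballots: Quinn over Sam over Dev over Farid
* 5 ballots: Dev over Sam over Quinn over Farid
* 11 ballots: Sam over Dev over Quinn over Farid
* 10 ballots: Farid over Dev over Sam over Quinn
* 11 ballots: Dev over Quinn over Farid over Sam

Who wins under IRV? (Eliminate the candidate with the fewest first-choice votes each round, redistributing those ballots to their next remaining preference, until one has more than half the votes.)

Round 1: Sam 11, Dev 16, Farid 10, Quinn 7. Quinn eliminated.
Round 2: Sam 18, Dev 16, Farid 10. Farid eliminated.
Round 3: Sam 18, Dev 26. Dev has a majority (≥23).

Dev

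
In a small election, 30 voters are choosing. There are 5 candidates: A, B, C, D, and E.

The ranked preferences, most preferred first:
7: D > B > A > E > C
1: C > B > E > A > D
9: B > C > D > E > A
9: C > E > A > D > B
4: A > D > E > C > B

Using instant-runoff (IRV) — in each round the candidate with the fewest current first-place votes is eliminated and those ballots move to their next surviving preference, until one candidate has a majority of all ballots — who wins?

Round 1: A 4, B 9, C 10, D 7, E 0. E eliminated.
Round 2: A 4, B 9, C 10, D 7. A eliminated.
Round 3: B 9, C 10, D 11. B eliminated.
Round 4: C 19, D 11. C has a majority (≥16).

C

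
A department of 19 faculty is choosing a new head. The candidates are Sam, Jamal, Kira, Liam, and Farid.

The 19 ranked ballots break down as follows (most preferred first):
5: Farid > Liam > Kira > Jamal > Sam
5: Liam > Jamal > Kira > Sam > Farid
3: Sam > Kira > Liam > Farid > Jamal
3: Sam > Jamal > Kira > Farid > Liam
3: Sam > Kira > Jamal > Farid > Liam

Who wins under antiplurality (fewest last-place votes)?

Last-place votes: Sam 5, Jamal 3, Kira 0, Liam 6, Farid 5.

Kira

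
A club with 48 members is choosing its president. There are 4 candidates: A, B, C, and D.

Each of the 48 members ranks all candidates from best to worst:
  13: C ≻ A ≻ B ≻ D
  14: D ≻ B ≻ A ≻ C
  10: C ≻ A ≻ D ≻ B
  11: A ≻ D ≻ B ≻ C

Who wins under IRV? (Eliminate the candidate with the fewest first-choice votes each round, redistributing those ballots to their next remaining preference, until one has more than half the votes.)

D

Round 1: A 11, B 0, C 23, D 14. B eliminated.
Round 2: A 11, C 23, D 14. A eliminated.
Round 3: C 23, D 25. D has a majority (≥25).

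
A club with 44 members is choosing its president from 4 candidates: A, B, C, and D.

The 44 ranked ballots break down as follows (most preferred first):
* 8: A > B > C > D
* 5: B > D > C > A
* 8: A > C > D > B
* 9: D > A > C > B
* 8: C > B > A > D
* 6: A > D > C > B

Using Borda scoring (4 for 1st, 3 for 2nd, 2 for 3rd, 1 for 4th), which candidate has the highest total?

A

A: 8×4 + 5×1 + 8×4 + 9×3 + 8×2 + 6×4 = 136
B: 8×3 + 5×4 + 8×1 + 9×1 + 8×3 + 6×1 = 91
C: 8×2 + 5×2 + 8×3 + 9×2 + 8×4 + 6×2 = 112
D: 8×1 + 5×3 + 8×2 + 9×4 + 8×1 + 6×3 = 101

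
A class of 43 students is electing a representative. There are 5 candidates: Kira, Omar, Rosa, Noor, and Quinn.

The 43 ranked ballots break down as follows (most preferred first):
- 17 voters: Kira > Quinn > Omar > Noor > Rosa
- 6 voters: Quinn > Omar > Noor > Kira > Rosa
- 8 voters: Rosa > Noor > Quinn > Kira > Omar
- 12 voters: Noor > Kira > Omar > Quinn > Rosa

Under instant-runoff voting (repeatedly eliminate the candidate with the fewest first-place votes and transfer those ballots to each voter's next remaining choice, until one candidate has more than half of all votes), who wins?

Round 1: Kira 17, Omar 0, Rosa 8, Noor 12, Quinn 6. Omar eliminated.
Round 2: Kira 17, Rosa 8, Noor 12, Quinn 6. Quinn eliminated.
Round 3: Kira 17, Rosa 8, Noor 18. Rosa eliminated.
Round 4: Kira 17, Noor 26. Noor has a majority (≥22).

Noor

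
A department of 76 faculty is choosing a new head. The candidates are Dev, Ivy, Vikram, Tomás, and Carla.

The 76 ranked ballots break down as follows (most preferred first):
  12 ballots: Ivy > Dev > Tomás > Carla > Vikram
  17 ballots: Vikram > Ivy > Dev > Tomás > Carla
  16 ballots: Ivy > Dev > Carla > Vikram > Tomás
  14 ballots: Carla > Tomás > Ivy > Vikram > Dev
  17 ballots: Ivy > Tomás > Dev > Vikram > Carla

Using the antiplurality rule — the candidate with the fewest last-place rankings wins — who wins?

Last-place votes: Dev 14, Ivy 0, Vikram 12, Tomás 16, Carla 34.

Ivy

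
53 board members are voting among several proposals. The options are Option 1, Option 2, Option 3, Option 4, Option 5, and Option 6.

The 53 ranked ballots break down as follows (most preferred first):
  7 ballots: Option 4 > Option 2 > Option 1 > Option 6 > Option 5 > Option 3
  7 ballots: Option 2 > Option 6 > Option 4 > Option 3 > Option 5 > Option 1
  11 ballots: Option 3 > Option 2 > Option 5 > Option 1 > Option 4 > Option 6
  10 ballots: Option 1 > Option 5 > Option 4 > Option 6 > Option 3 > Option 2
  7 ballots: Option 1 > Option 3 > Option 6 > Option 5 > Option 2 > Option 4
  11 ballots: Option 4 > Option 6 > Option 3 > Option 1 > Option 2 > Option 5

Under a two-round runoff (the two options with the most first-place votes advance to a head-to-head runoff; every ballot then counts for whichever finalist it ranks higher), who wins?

Round 1 first-place votes: Option 1 17, Option 2 7, Option 3 11, Option 4 18, Option 5 0, Option 6 0. Option 4 and Option 1 advance.
Runoff: Option 4 is ranked above Option 1 on 25 ballots, Option 1 above Option 4 on 28.

Option 1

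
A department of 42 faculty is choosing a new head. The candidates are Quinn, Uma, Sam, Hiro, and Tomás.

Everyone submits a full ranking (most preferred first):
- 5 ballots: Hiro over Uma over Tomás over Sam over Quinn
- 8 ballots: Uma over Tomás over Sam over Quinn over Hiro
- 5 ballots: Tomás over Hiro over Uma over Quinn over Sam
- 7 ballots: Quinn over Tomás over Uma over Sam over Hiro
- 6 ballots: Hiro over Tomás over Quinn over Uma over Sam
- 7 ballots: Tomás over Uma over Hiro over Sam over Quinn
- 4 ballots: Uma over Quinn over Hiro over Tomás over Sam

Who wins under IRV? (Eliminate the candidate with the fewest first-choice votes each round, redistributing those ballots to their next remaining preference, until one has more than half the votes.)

Round 1: Quinn 7, Uma 12, Sam 0, Hiro 11, Tomás 12. Sam eliminated.
Round 2: Quinn 7, Uma 12, Hiro 11, Tomás 12. Quinn eliminated.
Round 3: Uma 12, Hiro 11, Tomás 19. Hiro eliminated.
Round 4: Uma 17, Tomás 25. Tomás has a majority (≥22).

Tomás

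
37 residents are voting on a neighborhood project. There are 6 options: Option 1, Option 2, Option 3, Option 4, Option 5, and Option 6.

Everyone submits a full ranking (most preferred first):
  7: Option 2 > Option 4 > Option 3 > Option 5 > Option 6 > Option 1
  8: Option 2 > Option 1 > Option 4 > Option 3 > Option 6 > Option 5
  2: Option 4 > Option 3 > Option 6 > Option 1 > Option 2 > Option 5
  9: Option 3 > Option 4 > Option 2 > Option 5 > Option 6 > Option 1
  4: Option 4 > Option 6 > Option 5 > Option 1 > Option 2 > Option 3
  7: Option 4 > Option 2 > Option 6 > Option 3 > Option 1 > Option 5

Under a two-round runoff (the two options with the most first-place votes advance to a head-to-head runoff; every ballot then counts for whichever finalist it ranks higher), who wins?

Round 1 first-place votes: Option 1 0, Option 2 15, Option 3 9, Option 4 13, Option 5 0, Option 6 0. Option 2 and Option 4 advance.
Runoff: Option 2 is ranked above Option 4 on 15 ballots, Option 4 above Option 2 on 22.

Option 4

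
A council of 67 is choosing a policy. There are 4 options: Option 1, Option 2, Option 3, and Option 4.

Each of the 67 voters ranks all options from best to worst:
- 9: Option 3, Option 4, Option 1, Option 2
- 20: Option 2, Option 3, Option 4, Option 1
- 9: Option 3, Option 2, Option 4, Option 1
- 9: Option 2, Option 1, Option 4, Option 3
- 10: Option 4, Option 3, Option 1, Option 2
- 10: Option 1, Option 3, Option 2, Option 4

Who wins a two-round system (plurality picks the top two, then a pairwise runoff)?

Option 3

Round 1 first-place votes: Option 1 10, Option 2 29, Option 3 18, Option 4 10. Option 2 and Option 3 advance.
Runoff: Option 2 is ranked above Option 3 on 29 ballots, Option 3 above Option 2 on 38.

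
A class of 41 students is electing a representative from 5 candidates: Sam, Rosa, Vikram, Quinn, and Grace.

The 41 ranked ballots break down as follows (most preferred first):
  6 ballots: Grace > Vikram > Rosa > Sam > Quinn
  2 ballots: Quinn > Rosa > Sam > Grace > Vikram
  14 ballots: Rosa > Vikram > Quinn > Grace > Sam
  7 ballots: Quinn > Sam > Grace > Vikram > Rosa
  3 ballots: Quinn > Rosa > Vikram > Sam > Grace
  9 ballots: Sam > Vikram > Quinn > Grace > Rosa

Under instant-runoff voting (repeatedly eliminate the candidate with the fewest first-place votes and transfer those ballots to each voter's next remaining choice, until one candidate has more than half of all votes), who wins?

Quinn

Round 1: Sam 9, Rosa 14, Vikram 0, Quinn 12, Grace 6. Vikram eliminated.
Round 2: Sam 9, Rosa 14, Quinn 12, Grace 6. Grace eliminated.
Round 3: Sam 9, Rosa 20, Quinn 12. Sam eliminated.
Round 4: Rosa 20, Quinn 21. Quinn has a majority (≥21).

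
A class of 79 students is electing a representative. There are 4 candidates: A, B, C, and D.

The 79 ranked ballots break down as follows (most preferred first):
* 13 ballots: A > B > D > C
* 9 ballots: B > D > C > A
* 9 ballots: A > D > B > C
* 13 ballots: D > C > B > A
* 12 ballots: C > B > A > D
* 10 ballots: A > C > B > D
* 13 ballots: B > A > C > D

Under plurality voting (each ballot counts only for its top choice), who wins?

A

First-place votes: A 32, B 22, C 12, D 13.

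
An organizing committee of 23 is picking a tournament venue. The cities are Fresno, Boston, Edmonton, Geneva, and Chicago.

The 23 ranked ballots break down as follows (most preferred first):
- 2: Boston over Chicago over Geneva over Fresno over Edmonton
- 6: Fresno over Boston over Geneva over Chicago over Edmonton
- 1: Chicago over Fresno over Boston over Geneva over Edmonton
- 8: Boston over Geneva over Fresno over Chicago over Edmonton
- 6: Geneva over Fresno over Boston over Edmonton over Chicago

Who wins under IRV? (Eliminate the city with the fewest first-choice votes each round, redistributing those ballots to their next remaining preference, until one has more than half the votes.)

Round 1: Fresno 6, Boston 10, Edmonton 0, Geneva 6, Chicago 1. Edmonton eliminated.
Round 2: Fresno 6, Boston 10, Geneva 6, Chicago 1. Chicago eliminated.
Round 3: Fresno 7, Boston 10, Geneva 6. Geneva eliminated.
Round 4: Fresno 13, Boston 10. Fresno has a majority (≥12).

Fresno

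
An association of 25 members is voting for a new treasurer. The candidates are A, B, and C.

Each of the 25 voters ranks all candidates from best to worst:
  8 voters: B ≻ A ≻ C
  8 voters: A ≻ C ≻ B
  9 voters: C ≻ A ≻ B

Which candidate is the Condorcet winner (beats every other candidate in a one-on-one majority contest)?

A

A vs B: 17–8
A vs C: 16–9
A beats every other candidate.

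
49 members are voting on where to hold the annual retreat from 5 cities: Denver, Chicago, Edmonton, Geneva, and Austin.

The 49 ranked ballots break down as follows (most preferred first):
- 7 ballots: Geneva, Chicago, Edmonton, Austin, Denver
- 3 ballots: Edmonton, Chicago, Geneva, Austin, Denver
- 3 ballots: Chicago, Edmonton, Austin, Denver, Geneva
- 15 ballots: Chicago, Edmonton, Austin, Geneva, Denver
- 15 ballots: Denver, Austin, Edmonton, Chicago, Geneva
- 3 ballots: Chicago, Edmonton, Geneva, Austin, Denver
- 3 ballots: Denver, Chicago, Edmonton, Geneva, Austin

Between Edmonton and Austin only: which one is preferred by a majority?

Edmonton is ranked above Austin on 34 ballots; Austin above Edmonton on 15.

Edmonton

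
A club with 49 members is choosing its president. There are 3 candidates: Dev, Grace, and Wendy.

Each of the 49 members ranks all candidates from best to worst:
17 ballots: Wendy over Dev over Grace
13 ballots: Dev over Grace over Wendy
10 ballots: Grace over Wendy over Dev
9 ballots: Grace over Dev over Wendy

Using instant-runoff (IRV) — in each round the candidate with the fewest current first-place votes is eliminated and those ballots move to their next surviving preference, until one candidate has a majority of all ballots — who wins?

Grace

Round 1: Dev 13, Grace 19, Wendy 17. Dev eliminated.
Round 2: Grace 32, Wendy 17. Grace has a majority (≥25).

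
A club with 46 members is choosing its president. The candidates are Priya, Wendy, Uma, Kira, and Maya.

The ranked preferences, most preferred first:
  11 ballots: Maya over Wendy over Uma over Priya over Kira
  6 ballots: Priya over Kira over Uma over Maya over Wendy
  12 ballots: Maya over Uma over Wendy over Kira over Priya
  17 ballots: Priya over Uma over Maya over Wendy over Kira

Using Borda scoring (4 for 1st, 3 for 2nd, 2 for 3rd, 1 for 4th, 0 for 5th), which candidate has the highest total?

Priya: 11×1 + 6×4 + 12×0 + 17×4 = 103
Wendy: 11×3 + 6×0 + 12×2 + 17×1 = 74
Uma: 11×2 + 6×2 + 12×3 + 17×3 = 121
Kira: 11×0 + 6×3 + 12×1 + 17×0 = 30
Maya: 11×4 + 6×1 + 12×4 + 17×2 = 132

Maya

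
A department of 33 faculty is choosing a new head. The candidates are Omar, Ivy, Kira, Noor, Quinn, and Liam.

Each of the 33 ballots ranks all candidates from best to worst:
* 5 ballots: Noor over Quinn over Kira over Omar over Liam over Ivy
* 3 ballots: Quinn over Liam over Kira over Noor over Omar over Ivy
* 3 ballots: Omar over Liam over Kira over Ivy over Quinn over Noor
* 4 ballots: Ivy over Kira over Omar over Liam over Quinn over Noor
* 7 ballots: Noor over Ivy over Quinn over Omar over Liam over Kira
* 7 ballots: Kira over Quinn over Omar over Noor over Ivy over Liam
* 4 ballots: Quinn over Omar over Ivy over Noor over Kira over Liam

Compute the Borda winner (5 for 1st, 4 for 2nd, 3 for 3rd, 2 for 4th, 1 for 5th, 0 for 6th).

Omar: 5×2 + 3×1 + 3×5 + 4×3 + 7×2 + 7×3 + 4×4 = 91
Ivy: 5×0 + 3×0 + 3×2 + 4×5 + 7×4 + 7×1 + 4×3 = 73
Kira: 5×3 + 3×3 + 3×3 + 4×4 + 7×0 + 7×5 + 4×1 = 88
Noor: 5×5 + 3×2 + 3×0 + 4×0 + 7×5 + 7×2 + 4×2 = 88
Quinn: 5×4 + 3×5 + 3×1 + 4×1 + 7×3 + 7×4 + 4×5 = 111
Liam: 5×1 + 3×4 + 3×4 + 4×2 + 7×1 + 7×0 + 4×0 = 44

Quinn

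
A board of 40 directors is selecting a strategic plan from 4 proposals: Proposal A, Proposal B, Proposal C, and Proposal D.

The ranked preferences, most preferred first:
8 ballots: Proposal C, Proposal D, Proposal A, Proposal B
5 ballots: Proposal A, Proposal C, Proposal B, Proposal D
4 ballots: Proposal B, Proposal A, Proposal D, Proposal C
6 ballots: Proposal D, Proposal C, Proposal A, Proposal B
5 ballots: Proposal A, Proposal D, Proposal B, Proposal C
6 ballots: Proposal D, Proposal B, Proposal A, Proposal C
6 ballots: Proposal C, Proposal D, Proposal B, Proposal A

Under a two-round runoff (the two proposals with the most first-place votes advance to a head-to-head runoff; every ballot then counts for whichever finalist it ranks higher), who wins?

Proposal D

Round 1 first-place votes: Proposal A 10, Proposal B 4, Proposal C 14, Proposal D 12. Proposal C and Proposal D advance.
Runoff: Proposal C is ranked above Proposal D on 19 ballots, Proposal D above Proposal C on 21.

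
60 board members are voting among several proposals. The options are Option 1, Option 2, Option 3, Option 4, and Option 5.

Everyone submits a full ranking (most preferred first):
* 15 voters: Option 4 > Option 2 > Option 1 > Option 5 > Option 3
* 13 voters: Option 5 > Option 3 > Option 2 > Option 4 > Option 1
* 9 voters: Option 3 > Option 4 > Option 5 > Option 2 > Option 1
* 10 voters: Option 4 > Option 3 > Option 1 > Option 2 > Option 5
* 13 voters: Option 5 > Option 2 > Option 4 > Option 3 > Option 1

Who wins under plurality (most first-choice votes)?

Option 5

First-place votes: Option 1 0, Option 2 0, Option 3 9, Option 4 25, Option 5 26.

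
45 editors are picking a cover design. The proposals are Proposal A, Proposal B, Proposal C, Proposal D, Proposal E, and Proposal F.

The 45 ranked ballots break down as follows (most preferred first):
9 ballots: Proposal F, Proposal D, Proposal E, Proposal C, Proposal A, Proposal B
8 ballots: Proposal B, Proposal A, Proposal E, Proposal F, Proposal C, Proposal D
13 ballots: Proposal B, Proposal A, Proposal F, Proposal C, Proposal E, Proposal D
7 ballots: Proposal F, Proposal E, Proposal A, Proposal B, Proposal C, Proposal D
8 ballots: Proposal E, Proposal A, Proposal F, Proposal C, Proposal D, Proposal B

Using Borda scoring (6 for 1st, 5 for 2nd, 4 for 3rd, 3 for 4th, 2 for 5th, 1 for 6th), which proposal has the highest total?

Proposal A: 9×2 + 8×5 + 13×5 + 7×4 + 8×5 = 191
Proposal B: 9×1 + 8×6 + 13×6 + 7×3 + 8×1 = 164
Proposal C: 9×3 + 8×2 + 13×3 + 7×2 + 8×3 = 120
Proposal D: 9×5 + 8×1 + 13×1 + 7×1 + 8×2 = 89
Proposal E: 9×4 + 8×4 + 13×2 + 7×5 + 8×6 = 177
Proposal F: 9×6 + 8×3 + 13×4 + 7×6 + 8×4 = 204

Proposal F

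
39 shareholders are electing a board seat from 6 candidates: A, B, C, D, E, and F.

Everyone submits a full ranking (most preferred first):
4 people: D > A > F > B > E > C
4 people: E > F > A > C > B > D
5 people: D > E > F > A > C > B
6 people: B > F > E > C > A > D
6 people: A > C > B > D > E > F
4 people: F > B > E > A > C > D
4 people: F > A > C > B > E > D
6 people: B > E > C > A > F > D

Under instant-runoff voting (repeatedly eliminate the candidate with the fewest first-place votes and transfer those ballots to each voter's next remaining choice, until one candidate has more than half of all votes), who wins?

F

Round 1: A 6, B 12, C 0, D 9, E 4, F 8. C eliminated.
Round 2: A 6, B 12, D 9, E 4, F 8. E eliminated.
Round 3: A 6, B 12, D 9, F 12. A eliminated.
Round 4: B 18, D 9, F 12. D eliminated.
Round 5: B 18, F 21. F has a majority (≥20).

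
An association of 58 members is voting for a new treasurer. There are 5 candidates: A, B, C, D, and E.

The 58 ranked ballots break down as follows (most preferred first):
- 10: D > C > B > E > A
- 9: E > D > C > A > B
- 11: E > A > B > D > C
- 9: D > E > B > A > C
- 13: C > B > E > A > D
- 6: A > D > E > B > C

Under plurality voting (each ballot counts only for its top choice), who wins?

E

First-place votes: A 6, B 0, C 13, D 19, E 20.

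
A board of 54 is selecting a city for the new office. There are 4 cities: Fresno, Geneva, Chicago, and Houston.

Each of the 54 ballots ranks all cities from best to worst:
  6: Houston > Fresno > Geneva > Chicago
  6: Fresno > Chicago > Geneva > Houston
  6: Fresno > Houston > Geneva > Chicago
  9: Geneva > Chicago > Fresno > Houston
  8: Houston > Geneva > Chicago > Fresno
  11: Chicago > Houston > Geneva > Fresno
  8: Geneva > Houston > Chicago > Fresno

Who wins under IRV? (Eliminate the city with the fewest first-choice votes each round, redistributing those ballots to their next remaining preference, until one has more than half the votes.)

Round 1: Fresno 12, Geneva 17, Chicago 11, Houston 14. Chicago eliminated.
Round 2: Fresno 12, Geneva 17, Houston 25. Fresno eliminated.
Round 3: Geneva 23, Houston 31. Houston has a majority (≥28).

Houston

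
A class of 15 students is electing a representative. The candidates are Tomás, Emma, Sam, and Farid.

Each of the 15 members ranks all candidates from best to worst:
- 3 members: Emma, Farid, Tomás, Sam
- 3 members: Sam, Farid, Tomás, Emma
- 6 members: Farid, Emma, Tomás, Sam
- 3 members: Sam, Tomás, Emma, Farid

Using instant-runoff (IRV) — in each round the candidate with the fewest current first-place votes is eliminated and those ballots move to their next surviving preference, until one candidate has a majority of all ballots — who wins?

Farid

Round 1: Tomás 0, Emma 3, Sam 6, Farid 6. Tomás eliminated.
Round 2: Emma 3, Sam 6, Farid 6. Emma eliminated.
Round 3: Sam 6, Farid 9. Farid has a majority (≥8).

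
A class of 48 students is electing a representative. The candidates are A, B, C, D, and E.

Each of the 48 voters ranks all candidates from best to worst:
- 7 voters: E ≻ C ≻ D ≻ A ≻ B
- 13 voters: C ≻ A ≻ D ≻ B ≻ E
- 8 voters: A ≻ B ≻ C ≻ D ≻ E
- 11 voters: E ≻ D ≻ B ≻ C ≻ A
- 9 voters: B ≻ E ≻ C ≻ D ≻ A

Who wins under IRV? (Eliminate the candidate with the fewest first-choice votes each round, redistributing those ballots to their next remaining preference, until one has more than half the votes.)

Round 1: A 8, B 9, C 13, D 0, E 18. D eliminated.
Round 2: A 8, B 9, C 13, E 18. A eliminated.
Round 3: B 17, C 13, E 18. C eliminated.
Round 4: B 30, E 18. B has a majority (≥25).

B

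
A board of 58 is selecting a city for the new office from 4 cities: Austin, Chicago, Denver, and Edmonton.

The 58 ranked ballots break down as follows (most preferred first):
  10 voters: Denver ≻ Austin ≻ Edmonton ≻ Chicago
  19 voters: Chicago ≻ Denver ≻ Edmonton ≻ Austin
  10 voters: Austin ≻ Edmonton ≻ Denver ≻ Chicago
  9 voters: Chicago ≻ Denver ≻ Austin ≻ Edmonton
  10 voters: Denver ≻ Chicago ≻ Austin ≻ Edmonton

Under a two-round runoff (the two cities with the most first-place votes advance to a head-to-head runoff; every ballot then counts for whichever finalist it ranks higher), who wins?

Denver

Round 1 first-place votes: Austin 10, Chicago 28, Denver 20, Edmonton 0. Chicago and Denver advance.
Runoff: Chicago is ranked above Denver on 28 ballots, Denver above Chicago on 30.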